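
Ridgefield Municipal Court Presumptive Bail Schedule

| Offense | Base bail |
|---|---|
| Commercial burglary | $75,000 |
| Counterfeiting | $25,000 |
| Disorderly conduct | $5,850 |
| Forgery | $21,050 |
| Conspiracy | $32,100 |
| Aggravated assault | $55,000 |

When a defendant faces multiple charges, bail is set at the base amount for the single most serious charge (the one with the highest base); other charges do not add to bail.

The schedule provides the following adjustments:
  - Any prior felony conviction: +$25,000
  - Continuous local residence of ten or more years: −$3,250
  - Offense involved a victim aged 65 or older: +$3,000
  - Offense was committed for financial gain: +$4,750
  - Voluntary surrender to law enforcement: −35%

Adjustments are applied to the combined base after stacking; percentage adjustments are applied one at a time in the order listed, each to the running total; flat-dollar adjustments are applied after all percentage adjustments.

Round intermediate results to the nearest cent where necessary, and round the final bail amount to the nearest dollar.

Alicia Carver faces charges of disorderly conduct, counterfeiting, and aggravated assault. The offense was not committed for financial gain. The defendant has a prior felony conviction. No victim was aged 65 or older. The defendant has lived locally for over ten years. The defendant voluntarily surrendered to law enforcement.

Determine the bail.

$57,500

Base amounts from the schedule: disorderly conduct $5,850; counterfeiting $25,000; aggravated assault $55,000.
Stacking rule: use the highest base only. Highest is aggravated assault at $55,000. Combined base = $55,000.
Voluntary surrender to law enforcement (−35%): $55,000 × 0.65 = $35,750.
Any prior felony conviction (+$25,000 flat): $35,750 + $25,000 = $60,750.
Continuous local residence of ten or more years (−$3,250 flat): $60,750 − $3,250 = $57,500.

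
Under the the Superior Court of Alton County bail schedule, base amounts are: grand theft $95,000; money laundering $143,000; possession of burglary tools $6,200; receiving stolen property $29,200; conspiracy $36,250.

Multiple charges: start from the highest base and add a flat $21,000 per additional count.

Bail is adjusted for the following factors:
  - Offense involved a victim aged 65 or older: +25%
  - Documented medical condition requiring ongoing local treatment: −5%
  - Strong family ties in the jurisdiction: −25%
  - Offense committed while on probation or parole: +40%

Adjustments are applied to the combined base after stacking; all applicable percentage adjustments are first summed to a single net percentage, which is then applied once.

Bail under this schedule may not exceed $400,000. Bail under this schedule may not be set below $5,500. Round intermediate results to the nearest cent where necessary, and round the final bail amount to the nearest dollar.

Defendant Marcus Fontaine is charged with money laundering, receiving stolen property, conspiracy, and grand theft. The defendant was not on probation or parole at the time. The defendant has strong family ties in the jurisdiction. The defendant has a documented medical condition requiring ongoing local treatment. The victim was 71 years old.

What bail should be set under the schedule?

Base amounts from the schedule: money laundering $143,000; receiving stolen property $29,200; conspiracy $36,250; grand theft $95,000.
Stacking rule: highest base plus $21,000 per additional charge. Highest is money laundering at $143,000; 3 additional charges → +$63,000. Combined base = $206,000.
Net percentage adjustment: +25% −5% −25% = −5%. $206,000 × 0.95 = $195,700.
$195,700 is within the $400,000 maximum.
$195,700 is at or above the $5,500 minimum.

$195,700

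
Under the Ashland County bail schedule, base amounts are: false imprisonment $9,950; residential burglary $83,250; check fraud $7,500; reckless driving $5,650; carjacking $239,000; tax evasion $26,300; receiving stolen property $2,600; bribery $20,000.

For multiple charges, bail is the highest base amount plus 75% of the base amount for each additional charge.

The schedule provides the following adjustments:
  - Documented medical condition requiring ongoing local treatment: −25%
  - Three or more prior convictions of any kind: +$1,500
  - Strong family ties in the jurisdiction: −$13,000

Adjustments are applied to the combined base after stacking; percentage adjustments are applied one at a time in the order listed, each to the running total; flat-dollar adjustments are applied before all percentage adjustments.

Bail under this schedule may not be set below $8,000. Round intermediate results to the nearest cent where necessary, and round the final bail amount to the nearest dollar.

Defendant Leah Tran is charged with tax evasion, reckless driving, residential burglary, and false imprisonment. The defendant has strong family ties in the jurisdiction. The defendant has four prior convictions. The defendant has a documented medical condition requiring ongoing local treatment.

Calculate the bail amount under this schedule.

Base amounts from the schedule: tax evasion $26,300; reckless driving $5,650; residential burglary $83,250; false imprisonment $9,950.
Stacking rule: highest base plus 75% of each additional charge. Highest is residential burglary at $83,250. Additional: $26,300 × 75% = $19,725; $5,650 × 75% = $4,237.50; $9,950 × 75% = $7,462.50. Combined base = $83,250 + $31,425 = $114,675.
Three or more prior convictions of any kind (+$1,500 flat): $114,675 + $1,500 = $116,175.
Strong family ties in the jurisdiction (−$13,000 flat): $116,175 − $13,000 = $103,175.
Documented medical condition requiring ongoing local treatment (−25%): $103,175 × 0.75 = $77,381.25.
$77,381.25 is at or above the $8,000 minimum.
Rounded to the nearest dollar: $77,381.

$77,381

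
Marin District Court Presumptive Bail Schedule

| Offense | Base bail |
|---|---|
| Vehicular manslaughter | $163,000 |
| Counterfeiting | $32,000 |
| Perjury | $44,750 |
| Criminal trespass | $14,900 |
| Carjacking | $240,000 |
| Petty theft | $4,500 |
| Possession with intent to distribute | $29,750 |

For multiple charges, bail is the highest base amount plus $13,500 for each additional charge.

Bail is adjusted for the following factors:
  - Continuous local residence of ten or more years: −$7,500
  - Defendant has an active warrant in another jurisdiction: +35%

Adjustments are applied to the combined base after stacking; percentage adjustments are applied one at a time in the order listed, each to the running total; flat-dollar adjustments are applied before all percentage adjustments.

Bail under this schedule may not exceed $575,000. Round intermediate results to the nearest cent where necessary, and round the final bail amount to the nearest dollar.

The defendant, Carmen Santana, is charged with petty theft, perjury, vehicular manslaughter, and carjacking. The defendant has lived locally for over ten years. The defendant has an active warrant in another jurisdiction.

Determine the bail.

Base amounts from the schedule: petty theft $4,500; perjury $44,750; vehicular manslaughter $163,000; carjacking $240,000.
Stacking rule: highest base plus $13,500 per additional charge. Highest is carjacking at $240,000; 3 additional charges → +$40,500. Combined base = $280,500.
Continuous local residence of ten or more years (−$7,500 flat): $280,500 − $7,500 = $273,000.
Defendant has an active warrant in another jurisdiction (+35%): $273,000 × 1.35 = $368,550.
$368,550 is within the $575,000 maximum.

$368,550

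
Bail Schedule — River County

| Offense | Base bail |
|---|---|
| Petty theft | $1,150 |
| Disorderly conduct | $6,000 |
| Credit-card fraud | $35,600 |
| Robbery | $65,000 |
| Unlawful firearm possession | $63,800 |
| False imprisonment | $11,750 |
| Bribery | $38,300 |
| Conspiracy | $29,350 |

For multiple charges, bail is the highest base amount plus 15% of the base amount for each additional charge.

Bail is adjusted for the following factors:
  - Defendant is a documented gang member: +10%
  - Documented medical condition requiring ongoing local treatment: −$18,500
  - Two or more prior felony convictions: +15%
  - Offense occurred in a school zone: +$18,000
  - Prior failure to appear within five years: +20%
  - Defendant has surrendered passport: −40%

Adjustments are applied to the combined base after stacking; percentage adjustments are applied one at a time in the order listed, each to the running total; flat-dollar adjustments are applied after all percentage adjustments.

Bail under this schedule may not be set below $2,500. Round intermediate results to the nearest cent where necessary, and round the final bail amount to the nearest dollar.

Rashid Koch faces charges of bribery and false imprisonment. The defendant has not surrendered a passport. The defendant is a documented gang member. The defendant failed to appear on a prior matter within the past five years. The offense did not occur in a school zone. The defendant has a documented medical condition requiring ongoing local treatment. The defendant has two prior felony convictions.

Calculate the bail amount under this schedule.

Base amounts from the schedule: bribery $38,300; false imprisonment $11,750.
Stacking rule: highest base plus 15% of each additional charge. Highest is bribery at $38,300. Additional: $11,750 × 15% = $1,762.50. Combined base = $38,300 + $1,762.50 = $40,062.50.
Defendant is a documented gang member (+10%): $40,062.50 × 1.1 = $44,068.75.
Two or more prior felony convictions (+15%): $44,068.75 × 1.15 = $50,679.06.
Prior failure to appear within five years (+20%): $50,679.06 × 1.2 = $60,814.87.
Documented medical condition requiring ongoing local treatment (−$18,500 flat): $60,814.87 − $18,500 = $42,314.87.
$42,314.87 is at or above the $2,500 minimum.
Rounded to the nearest dollar: $42,315.

$42,315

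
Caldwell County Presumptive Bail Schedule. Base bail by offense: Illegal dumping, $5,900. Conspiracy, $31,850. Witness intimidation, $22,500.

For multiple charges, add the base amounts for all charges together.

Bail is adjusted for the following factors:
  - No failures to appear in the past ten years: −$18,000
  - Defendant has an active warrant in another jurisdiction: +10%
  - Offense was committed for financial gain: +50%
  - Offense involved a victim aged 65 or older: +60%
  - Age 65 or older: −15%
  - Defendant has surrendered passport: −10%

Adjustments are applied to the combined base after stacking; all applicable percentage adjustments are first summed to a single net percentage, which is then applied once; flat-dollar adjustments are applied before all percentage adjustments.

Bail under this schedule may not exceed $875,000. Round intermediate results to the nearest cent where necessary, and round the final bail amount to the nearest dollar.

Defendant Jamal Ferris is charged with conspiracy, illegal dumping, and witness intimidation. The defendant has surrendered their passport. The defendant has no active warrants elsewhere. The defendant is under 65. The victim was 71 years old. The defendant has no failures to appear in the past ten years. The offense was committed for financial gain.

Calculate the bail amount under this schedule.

Base amounts from the schedule: conspiracy $31,850; illegal dumping $5,900; witness intimidation $22,500.
Stacking rule: sum of all bases. $31,850 + $5,900 + $22,500 = $60,250.
No failures to appear in the past ten years (−$18,000 flat): $60,250 − $18,000 = $42,250.
Net percentage adjustment: +50% +60% −10% = +100%. $42,250 × 2 = $84,500.
$84,500 is within the $875,000 maximum.

$84,500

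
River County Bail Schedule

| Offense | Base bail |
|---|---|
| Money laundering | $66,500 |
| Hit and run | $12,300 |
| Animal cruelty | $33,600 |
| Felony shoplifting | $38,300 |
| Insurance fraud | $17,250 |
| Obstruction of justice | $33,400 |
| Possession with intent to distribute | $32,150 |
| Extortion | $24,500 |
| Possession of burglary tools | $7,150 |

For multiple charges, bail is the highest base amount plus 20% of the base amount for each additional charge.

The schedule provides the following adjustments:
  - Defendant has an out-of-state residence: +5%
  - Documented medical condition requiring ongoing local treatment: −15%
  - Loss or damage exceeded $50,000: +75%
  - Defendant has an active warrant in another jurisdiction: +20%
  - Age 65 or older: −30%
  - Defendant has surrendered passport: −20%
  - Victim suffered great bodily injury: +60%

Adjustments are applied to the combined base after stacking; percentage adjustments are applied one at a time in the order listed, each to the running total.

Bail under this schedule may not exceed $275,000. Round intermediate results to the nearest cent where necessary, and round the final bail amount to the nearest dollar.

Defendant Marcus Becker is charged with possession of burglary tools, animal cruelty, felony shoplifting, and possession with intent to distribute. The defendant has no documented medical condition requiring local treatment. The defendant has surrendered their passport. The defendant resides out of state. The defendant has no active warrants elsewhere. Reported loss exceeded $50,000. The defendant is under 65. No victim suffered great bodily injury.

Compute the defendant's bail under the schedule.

$77,734

Base amounts from the schedule: possession of burglary tools $7,150; animal cruelty $33,600; felony shoplifting $38,300; possession with intent to distribute $32,150.
Stacking rule: highest base plus 20% of each additional charge. Highest is felony shoplifting at $38,300. Additional: $7,150 × 20% = $1,430; $33,600 × 20% = $6,720; $32,150 × 20% = $6,430. Combined base = $38,300 + $14,580 = $52,880.
Defendant has an out-of-state residence (+5%): $52,880 × 1.05 = $55,524.
Loss or damage exceeded $50,000 (+75%): $55,524 × 1.75 = $97,167.
Defendant has surrendered passport (−20%): $97,167 × 0.8 = $77,733.60.
$77,733.60 is within the $275,000 maximum.
Rounded to the nearest dollar: $77,734.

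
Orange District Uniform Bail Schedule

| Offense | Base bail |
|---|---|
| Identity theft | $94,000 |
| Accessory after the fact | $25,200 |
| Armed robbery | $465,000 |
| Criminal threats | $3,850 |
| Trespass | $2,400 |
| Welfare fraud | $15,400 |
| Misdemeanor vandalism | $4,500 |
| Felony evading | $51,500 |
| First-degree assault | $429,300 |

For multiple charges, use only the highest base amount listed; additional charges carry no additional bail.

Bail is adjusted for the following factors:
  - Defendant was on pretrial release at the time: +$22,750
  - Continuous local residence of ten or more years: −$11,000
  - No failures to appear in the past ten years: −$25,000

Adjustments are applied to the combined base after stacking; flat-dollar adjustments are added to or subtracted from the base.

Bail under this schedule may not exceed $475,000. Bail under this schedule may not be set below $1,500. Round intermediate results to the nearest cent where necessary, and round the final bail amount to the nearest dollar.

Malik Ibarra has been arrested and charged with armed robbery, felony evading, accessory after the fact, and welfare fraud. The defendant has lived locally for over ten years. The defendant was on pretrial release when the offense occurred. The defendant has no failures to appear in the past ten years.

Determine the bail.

Base amounts from the schedule: armed robbery $465,000; felony evading $51,500; accessory after the fact $25,200; welfare fraud $15,400.
Stacking rule: use the highest base only. Highest is armed robbery at $465,000. Combined base = $465,000.
Defendant was on pretrial release at the time (+$22,750 flat): $465,000 + $22,750 = $487,750.
Continuous local residence of ten or more years (−$11,000 flat): $487,750 − $11,000 = $476,750.
No failures to appear in the past ten years (−$25,000 flat): $476,750 − $25,000 = $451,750.
$451,750 is within the $475,000 maximum.
$451,750 is at or above the $1,500 minimum.

$451,750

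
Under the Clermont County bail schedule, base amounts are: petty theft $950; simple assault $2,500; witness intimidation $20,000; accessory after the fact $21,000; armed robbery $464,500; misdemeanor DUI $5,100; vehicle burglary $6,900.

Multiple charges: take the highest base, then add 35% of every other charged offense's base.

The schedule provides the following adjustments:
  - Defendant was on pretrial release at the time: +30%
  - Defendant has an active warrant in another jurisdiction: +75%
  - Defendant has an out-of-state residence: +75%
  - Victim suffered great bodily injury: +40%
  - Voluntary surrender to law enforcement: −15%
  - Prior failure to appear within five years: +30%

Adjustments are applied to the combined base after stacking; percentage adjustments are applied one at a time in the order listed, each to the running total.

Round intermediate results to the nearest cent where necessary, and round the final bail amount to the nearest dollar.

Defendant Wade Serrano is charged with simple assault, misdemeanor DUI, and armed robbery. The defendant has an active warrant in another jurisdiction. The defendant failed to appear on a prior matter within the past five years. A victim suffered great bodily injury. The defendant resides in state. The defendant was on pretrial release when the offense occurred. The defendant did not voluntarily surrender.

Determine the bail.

$1,934,276

Base amounts from the schedule: simple assault $2,500; misdemeanor DUI $5,100; armed robbery $464,500.
Stacking rule: highest base plus 35% of each additional charge. Highest is armed robbery at $464,500. Additional: $2,500 × 35% = $875; $5,100 × 35% = $1,785. Combined base = $464,500 + $2,660 = $467,160.
Defendant was on pretrial release at the time (+30%): $467,160 × 1.3 = $607,308.
Defendant has an active warrant in another jurisdiction (+75%): $607,308 × 1.75 = $1,062,789.
Victim suffered great bodily injury (+40%): $1,062,789 × 1.4 = $1,487,904.60.
Prior failure to appear within five years (+30%): $1,487,904.60 × 1.3 = $1,934,275.98.
Rounded to the nearest dollar: $1,934,276.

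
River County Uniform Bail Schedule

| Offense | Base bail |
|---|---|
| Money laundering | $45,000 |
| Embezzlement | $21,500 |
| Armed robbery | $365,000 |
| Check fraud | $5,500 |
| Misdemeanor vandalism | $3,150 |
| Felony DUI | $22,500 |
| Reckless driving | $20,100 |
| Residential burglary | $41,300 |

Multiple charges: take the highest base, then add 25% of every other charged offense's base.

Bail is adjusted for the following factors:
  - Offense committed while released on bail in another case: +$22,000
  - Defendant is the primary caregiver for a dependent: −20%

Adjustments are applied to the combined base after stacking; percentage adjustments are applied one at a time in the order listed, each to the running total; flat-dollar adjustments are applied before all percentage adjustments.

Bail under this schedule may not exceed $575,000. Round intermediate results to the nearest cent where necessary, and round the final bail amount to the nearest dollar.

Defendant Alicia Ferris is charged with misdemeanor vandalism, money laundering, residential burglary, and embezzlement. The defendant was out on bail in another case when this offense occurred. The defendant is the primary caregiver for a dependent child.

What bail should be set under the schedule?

$66,790

Base amounts from the schedule: misdemeanor vandalism $3,150; money laundering $45,000; residential burglary $41,300; embezzlement $21,500.
Stacking rule: highest base plus 25% of each additional charge. Highest is money laundering at $45,000. Additional: $3,150 × 25% = $787.50; $41,300 × 25% = $10,325; $21,500 × 25% = $5,375. Combined base = $45,000 + $16,487.50 = $61,487.50.
Offense committed while released on bail in another case (+$22,000 flat): $61,487.50 + $22,000 = $83,487.50.
Defendant is the primary caregiver for a dependent (−20%): $83,487.50 × 0.8 = $66,790.
$66,790 is within the $575,000 maximum.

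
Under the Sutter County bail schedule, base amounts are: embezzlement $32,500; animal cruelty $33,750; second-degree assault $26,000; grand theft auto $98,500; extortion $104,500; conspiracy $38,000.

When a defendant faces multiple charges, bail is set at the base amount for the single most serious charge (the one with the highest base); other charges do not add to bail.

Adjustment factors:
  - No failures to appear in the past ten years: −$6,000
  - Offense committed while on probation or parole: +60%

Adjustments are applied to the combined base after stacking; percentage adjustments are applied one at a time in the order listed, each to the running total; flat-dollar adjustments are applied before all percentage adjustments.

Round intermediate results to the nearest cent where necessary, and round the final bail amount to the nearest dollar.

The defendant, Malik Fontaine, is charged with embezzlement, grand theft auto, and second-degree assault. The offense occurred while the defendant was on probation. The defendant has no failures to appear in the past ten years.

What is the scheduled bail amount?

Base amounts from the schedule: embezzlement $32,500; grand theft auto $98,500; second-degree assault $26,000.
Stacking rule: use the highest base only. Highest is grand theft auto at $98,500. Combined base = $98,500.
No failures to appear in the past ten years (−$6,000 flat): $98,500 − $6,000 = $92,500.
Offense committed while on probation or parole (+60%): $92,500 × 1.6 = $148,000.

$148,000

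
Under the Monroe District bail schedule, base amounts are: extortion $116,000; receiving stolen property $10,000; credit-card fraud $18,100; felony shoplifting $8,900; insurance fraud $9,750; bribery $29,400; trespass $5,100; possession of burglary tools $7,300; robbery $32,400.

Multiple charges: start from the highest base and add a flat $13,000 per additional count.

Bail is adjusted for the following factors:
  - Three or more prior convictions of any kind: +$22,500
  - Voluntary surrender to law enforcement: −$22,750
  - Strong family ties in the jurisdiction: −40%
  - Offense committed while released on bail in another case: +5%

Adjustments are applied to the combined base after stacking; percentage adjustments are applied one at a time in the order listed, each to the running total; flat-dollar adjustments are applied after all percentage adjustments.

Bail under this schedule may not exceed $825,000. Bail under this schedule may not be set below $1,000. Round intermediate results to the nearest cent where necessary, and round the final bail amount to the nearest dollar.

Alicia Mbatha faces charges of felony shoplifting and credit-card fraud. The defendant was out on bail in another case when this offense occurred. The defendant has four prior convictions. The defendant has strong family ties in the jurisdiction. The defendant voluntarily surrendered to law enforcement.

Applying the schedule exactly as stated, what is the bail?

$19,343

Base amounts from the schedule: felony shoplifting $8,900; credit-card fraud $18,100.
Stacking rule: highest base plus $13,000 per additional charge. Highest is credit-card fraud at $18,100; 1 additional charge → +$13,000. Combined base = $31,100.
Strong family ties in the jurisdiction (−40%): $31,100 × 0.6 = $18,660.
Offense committed while released on bail in another case (+5%): $18,660 × 1.05 = $19,593.
Three or more prior convictions of any kind (+$22,500 flat): $19,593 + $22,500 = $42,093.
Voluntary surrender to law enforcement (−$22,750 flat): $42,093 − $22,750 = $19,343.
$19,343 is within the $825,000 maximum.
$19,343 is at or above the $1,000 minimum.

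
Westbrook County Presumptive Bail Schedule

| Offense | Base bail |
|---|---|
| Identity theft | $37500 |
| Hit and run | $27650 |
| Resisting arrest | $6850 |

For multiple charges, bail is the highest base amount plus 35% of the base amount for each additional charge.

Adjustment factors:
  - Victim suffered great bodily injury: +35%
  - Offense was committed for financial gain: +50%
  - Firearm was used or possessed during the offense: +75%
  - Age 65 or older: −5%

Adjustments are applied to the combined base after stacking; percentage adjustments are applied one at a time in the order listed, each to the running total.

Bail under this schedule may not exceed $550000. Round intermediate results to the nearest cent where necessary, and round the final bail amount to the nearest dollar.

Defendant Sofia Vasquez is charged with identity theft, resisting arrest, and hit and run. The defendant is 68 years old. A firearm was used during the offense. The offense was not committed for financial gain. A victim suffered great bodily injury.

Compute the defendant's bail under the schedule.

Base amounts from the schedule: identity theft $37500; resisting arrest $6850; hit and run $27650.
Stacking rule: highest base plus 35% of each additional charge. Highest is identity theft at $37500. Additional: $6850 × 35% = $2397.50; $27650 × 35% = $9677.50. Combined base = $37500 + $12075 = $49575.
Victim suffered great bodily injury (+35%): $49575 × 1.35 = $66926.25.
Firearm was used or possessed during the offense (+75%): $66926.25 × 1.75 = $117120.94.
Age 65 or older (−5%): $117120.94 × 0.95 = $111264.89.
$111264.89 is within the $550000 maximum.
Rounded to the nearest dollar: $111265.

$111265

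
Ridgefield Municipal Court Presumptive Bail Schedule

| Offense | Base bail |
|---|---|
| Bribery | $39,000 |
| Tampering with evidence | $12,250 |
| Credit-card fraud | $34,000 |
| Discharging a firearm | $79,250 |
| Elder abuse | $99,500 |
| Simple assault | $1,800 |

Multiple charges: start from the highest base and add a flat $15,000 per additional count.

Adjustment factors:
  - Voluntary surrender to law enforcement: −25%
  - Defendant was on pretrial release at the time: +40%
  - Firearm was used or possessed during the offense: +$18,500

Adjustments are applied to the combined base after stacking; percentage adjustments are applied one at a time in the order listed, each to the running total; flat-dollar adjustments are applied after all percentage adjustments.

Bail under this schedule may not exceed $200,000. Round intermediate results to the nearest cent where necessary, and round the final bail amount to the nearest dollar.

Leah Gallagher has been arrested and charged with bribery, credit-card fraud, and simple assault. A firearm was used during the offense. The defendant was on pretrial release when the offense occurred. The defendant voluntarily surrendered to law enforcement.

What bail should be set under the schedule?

$90,950

Base amounts from the schedule: bribery $39,000; credit-card fraud $34,000; simple assault $1,800.
Stacking rule: highest base plus $15,000 per additional charge. Highest is bribery at $39,000; 2 additional charges → +$30,000. Combined base = $69,000.
Voluntary surrender to law enforcement (−25%): $69,000 × 0.75 = $51,750.
Defendant was on pretrial release at the time (+40%): $51,750 × 1.4 = $72,450.
Firearm was used or possessed during the offense (+$18,500 flat): $72,450 + $18,500 = $90,950.
$90,950 is within the $200,000 maximum.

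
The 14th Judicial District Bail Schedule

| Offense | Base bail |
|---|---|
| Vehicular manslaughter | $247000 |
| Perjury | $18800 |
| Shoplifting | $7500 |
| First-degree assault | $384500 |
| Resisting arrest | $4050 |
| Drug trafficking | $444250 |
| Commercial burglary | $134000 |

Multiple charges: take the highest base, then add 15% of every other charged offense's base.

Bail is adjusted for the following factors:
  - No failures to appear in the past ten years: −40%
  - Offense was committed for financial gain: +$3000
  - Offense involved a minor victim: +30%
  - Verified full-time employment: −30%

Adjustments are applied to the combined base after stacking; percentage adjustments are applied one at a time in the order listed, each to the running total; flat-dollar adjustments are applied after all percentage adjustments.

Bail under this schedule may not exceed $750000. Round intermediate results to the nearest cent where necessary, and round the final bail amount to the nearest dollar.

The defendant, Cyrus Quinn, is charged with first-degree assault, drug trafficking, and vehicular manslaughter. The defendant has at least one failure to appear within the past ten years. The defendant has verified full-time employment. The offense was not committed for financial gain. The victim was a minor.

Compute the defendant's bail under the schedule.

$490467

Base amounts from the schedule: first-degree assault $384500; drug trafficking $444250; vehicular manslaughter $247000.
Stacking rule: highest base plus 15% of each additional charge. Highest is drug trafficking at $444250. Additional: $384500 × 15% = $57675; $247000 × 15% = $37050. Combined base = $444250 + $94725 = $538975.
Offense involved a minor victim (+30%): $538975 × 1.3 = $700667.50.
Verified full-time employment (−30%): $700667.50 × 0.7 = $490467.25.
$490467.25 is within the $750000 maximum.
Rounded to the nearest dollar: $490467.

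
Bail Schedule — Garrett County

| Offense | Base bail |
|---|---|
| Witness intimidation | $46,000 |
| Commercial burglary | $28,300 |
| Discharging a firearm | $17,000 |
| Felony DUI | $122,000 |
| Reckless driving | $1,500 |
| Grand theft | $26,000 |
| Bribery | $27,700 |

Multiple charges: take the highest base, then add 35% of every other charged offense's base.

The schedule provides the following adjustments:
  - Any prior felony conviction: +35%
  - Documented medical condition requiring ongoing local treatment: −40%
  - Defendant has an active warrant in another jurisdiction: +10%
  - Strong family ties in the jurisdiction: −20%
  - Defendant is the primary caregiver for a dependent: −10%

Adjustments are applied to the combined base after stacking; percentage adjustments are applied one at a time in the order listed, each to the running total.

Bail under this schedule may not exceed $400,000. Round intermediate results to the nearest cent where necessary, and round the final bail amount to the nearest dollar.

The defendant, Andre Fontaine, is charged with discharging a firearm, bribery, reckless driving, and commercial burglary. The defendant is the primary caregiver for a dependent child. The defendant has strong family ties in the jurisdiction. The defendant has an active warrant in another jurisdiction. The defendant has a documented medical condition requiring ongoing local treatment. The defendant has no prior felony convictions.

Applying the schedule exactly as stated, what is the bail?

$21,132

Base amounts from the schedule: discharging a firearm $17,000; bribery $27,700; reckless driving $1,500; commercial burglary $28,300.
Stacking rule: highest base plus 35% of each additional charge. Highest is commercial burglary at $28,300. Additional: $17,000 × 35% = $5,950; $27,700 × 35% = $9,695; $1,500 × 35% = $525. Combined base = $28,300 + $16,170 = $44,470.
Documented medical condition requiring ongoing local treatment (−40%): $44,470 × 0.6 = $26,682.
Defendant has an active warrant in another jurisdiction (+10%): $26,682 × 1.1 = $29,350.20.
Strong family ties in the jurisdiction (−20%): $29,350.20 × 0.8 = $23,480.16.
Defendant is the primary caregiver for a dependent (−10%): $23,480.16 × 0.9 = $21,132.14.
$21,132.14 is within the $400,000 maximum.
Rounded to the nearest dollar: $21,132.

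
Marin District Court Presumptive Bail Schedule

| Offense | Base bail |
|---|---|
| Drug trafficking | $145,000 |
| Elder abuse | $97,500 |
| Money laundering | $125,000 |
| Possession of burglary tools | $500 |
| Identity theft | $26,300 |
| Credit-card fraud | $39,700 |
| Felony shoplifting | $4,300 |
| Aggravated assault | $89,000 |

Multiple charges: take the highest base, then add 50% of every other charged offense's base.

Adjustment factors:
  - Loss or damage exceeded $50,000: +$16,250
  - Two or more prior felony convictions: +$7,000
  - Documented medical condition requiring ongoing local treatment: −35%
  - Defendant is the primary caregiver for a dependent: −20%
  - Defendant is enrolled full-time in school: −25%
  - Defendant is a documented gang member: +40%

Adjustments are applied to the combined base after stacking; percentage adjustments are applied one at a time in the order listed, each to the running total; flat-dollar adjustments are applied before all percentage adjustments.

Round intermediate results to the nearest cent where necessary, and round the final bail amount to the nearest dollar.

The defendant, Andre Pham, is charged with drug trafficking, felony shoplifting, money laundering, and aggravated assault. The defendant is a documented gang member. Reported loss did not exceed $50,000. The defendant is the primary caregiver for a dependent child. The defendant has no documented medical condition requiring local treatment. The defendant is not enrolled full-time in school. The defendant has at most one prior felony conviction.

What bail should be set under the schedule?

Base amounts from the schedule: drug trafficking $145,000; felony shoplifting $4,300; money laundering $125,000; aggravated assault $89,000.
Stacking rule: highest base plus 50% of each additional charge. Highest is drug trafficking at $145,000. Additional: $4,300 × 50% = $2,150; $125,000 × 50% = $62,500; $89,000 × 50% = $44,500. Combined base = $145,000 + $109,150 = $254,150.
Defendant is the primary caregiver for a dependent (−20%): $254,150 × 0.8 = $203,320.
Defendant is a documented gang member (+40%): $203,320 × 1.4 = $284,648.

$284,648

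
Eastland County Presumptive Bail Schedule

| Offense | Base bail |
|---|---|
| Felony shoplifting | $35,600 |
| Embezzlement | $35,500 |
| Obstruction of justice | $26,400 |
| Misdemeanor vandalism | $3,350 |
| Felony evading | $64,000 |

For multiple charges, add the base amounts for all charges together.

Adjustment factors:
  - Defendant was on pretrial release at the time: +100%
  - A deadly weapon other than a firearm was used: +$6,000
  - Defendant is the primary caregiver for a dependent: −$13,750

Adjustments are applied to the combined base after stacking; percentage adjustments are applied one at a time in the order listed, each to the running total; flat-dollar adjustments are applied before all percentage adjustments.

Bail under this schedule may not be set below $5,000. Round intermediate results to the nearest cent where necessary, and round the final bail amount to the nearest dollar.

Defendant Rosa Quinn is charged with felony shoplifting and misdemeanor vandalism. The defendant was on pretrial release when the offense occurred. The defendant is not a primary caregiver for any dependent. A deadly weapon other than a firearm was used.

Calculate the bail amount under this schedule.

Base amounts from the schedule: felony shoplifting $35,600; misdemeanor vandalism $3,350.
Stacking rule: sum of all bases. $35,600 + $3,350 = $38,950.
A deadly weapon other than a firearm was used (+$6,000 flat): $38,950 + $6,000 = $44,950.
Defendant was on pretrial release at the time (+100%): $44,950 × 2 = $89,900.
$89,900 is at or above the $5,000 minimum.

$89,900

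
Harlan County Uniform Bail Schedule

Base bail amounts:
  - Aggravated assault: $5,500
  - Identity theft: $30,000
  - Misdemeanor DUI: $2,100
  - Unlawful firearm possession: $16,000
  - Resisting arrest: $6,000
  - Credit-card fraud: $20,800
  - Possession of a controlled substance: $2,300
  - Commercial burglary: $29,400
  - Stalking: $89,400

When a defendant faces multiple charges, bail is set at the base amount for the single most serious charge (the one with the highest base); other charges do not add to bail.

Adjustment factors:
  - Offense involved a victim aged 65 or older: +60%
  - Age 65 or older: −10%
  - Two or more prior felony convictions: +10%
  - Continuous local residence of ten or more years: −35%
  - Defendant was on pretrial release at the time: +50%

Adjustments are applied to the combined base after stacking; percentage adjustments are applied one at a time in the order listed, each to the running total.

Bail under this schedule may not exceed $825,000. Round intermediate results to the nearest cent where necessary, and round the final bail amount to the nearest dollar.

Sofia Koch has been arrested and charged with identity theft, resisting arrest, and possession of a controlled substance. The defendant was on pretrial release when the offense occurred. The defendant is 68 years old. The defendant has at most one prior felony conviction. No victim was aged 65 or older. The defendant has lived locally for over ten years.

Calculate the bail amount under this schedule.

$26,325

Base amounts from the schedule: identity theft $30,000; resisting arrest $6,000; possession of a controlled substance $2,300.
Stacking rule: use the highest base only. Highest is identity theft at $30,000. Combined base = $30,000.
Age 65 or older (−10%): $30,000 × 0.9 = $27,000.
Continuous local residence of ten or more years (−35%): $27,000 × 0.65 = $17,550.
Defendant was on pretrial release at the time (+50%): $17,550 × 1.5 = $26,325.
$26,325 is within the $825,000 maximum.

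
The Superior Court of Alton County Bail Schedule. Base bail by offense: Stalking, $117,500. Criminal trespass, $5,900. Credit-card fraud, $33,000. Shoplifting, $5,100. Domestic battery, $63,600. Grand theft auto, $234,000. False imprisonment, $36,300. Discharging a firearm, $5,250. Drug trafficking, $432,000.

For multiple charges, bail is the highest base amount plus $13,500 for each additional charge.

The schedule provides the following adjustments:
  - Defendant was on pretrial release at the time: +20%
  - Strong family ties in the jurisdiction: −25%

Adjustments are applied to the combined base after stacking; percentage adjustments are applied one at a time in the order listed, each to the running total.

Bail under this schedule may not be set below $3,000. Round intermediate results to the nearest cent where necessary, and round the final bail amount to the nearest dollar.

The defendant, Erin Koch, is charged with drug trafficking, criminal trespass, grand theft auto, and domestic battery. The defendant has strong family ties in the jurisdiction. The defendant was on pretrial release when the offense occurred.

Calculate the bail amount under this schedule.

Base amounts from the schedule: drug trafficking $432,000; criminal trespass $5,900; grand theft auto $234,000; domestic battery $63,600.
Stacking rule: highest base plus $13,500 per additional charge. Highest is drug trafficking at $432,000; 3 additional charges → +$40,500. Combined base = $472,500.
Defendant was on pretrial release at the time (+20%): $472,500 × 1.2 = $567,000.
Strong family ties in the jurisdiction (−25%): $567,000 × 0.75 = $425,250.
$425,250 is at or above the $3,000 minimum.

$425,250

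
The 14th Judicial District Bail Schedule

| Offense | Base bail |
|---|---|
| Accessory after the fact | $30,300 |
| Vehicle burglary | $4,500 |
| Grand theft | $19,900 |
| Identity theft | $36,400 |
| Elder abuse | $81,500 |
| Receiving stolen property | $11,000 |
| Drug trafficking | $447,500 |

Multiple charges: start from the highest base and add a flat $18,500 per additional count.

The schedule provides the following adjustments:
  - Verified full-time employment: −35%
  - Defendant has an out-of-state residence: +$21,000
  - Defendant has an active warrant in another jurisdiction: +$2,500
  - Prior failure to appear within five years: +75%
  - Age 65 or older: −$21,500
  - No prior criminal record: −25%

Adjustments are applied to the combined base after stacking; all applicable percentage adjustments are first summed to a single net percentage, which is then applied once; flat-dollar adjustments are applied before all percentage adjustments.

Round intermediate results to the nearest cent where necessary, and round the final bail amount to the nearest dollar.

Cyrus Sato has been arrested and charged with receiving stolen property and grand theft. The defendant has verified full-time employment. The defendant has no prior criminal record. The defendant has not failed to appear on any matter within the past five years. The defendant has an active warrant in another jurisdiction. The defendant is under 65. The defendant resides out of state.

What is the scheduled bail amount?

Base amounts from the schedule: receiving stolen property $11,000; grand theft $19,900.
Stacking rule: highest base plus $18,500 per additional charge. Highest is grand theft at $19,900; 1 additional charge → +$18,500. Combined base = $38,400.
Defendant has an out-of-state residence (+$21,000 flat): $38,400 + $21,000 = $59,400.
Defendant has an active warrant in another jurisdiction (+$2,500 flat): $59,400 + $2,500 = $61,900.
Net percentage adjustment: −35% −25% = −60%. $61,900 × 0.4 = $24,760.

$24,760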